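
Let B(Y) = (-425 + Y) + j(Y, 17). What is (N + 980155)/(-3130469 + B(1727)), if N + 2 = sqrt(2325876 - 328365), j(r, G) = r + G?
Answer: -980153/3127423 - sqrt(1997511)/3127423 ≈ -0.31386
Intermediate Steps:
j(r, G) = G + r
N = -2 + sqrt(1997511) (N = -2 + sqrt(2325876 - 328365) = -2 + sqrt(1997511) ≈ 1411.3)
B(Y) = -408 + 2*Y (B(Y) = (-425 + Y) + (17 + Y) = -408 + 2*Y)
(N + 980155)/(-3130469 + B(1727)) = ((-2 + sqrt(1997511)) + 980155)/(-3130469 + (-408 + 2*1727)) = (980153 + sqrt(1997511))/(-3130469 + (-408 + 3454)) = (980153 + sqrt(1997511))/(-3130469 + 3046) = (980153 + sqrt(1997511))/(-3127423) = (980153 + sqrt(1997511))*(-1/3127423) = -980153/3127423 - sqrt(1997511)/3127423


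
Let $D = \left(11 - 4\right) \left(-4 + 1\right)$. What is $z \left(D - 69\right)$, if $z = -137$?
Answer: $12330$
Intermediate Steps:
$D = -21$ ($D = 7 \left(-3\right) = -21$)
$z \left(D - 69\right) = - 137 \left(-21 - 69\right) = \left(-137\right) \left(-90\right) = 12330$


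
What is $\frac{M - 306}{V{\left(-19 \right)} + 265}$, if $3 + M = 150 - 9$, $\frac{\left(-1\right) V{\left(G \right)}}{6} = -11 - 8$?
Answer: $- \frac{168}{379} \approx -0.44327$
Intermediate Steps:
$V{\left(G \right)} = 114$ ($V{\left(G \right)} = - 6 \left(-11 - 8\right) = \left(-6\right) \left(-19\right) = 114$)
$M = 138$ ($M = -3 + \left(150 - 9\right) = -3 + 141 = 138$)
$\frac{M - 306}{V{\left(-19 \right)} + 265} = \frac{138 - 306}{114 + 265} = - \frac{168}{379}$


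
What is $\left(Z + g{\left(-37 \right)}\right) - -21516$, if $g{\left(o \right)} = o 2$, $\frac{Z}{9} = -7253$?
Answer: $-43835$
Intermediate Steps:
$Z = -65277$ ($Z = 9 \left(-7253\right) = -65277$)
$g{\left(o \right)} = 2 o$
$\left(Z + g{\left(-37 \right)}\right) - -21516 = \left(-65277 + 2 \left(-37\right)\right) - -21516 = \left(-65277 - 74\right) + 21516 = -65351 + 21516 = -43835$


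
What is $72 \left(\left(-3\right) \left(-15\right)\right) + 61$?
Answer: $3301$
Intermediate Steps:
$72 \left(\left(-3\right) \left(-15\right)\right) + 61 = 72 \cdot 45 + 61 = 3240 + 61 = 3301$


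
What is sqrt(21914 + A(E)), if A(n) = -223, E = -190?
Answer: sqrt(21691) ≈ 147.28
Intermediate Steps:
sqrt(21914 + A(E)) = sqrt(21914 - 223) = sqrt(21691)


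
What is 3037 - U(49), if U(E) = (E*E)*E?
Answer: -114612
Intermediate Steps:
U(E) = E³ (U(E) = E²*E = E³)
3037 - U(49) = 3037 - 1*49³ = 3037 - 1*117649 = 3037 - 117649 = -114612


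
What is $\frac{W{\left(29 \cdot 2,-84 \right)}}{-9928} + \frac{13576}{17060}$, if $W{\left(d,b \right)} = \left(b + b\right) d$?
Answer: $\frac{9406724}{5292865} \approx 1.7772$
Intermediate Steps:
$W{\left(d,b \right)} = 2 b d$
$\frac{W{\left(29 \cdot 2,-84 \right)}}{-9928} + \frac{13576}{17060} = \frac{2 \left(-84\right) 29 \cdot 2}{-9928} + \frac{13576}{17060} = 2 \left(-84\right) 58 \left(- \frac{1}{9928}\right) + 13576 \cdot \frac{1}{17060} = \left(-9744\right) \left(- \frac{1}{9928}\right) + \frac{3394}{4265} = \frac{1218}{1241} + \frac{3394}{4265} = \frac{9406724}{5292865}$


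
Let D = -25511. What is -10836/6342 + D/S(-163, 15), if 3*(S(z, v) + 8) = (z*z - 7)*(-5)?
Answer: -7571563/6685978 ≈ -1.1325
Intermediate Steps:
S(z, v) = 11/3 - 5*z²/3 (S(z, v) = -8 + ((z*z - 7)*(-5))/3 = -8 + ((z² - 7)*(-5))/3 = -8 + ((-7 + z²)*(-5))/3 = -8 + (35 - 5*z²)/3 = -8 + (35/3 - 5*z²/3) = 11/3 - 5*z²/3)
-10836/6342 + D/S(-163, 15) = -10836/6342 - 25511/(11/3 - 5/3*(-163)²) = -10836*1/6342 - 25511/(11/3 - 5/3*26569) = -258/151 - 25511/(11/3 - 132845/3) = -258/151 - 25511/(-44278) = -258/151 - 25511*(-1/44278) = -258/151 + 25511/44278 = -7571563/6685978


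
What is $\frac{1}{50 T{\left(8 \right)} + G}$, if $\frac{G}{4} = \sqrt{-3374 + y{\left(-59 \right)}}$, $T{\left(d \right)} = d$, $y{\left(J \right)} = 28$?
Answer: $\frac{25}{13346} - \frac{i \sqrt{3346}}{53384} \approx 0.0018732 - 0.0010836 i$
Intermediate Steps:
$G = 4 i \sqrt{3346}$ ($G = 4 \sqrt{-3374 + 28} = 4 \sqrt{-3346} = 4 i \sqrt{3346} \approx 231.38 i$)
$\frac{1}{50 T{\left(8 \right)} + G} = \frac{1}{50 \cdot 8 + 4 i \sqrt{3346}} = \frac{1}{400 + 4 i \sqrt{3346}}$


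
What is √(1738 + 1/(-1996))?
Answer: 107*√151197/998 ≈ 41.689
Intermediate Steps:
√(1738 + 1/(-1996)) = √(1738 - 1/1996) = √(3469047/1996) = 107*√151197/998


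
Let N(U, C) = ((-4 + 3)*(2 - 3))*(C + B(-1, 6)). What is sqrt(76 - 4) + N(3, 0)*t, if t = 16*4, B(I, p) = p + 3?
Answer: 576 + 6*sqrt(2) ≈ 584.49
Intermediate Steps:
B(I, p) = 3 + p
N(U, C) = 9 + C (N(U, C) = ((-4 + 3)*(2 - 3))*(C + (3 + 6)) = (-1*(-1))*(C + 9) = 1*(9 + C) = 9 + C)
t = 64
sqrt(76 - 4) + N(3, 0)*t = sqrt(76 - 4) + (9 + 0)*64 = sqrt(72) + 9*64 = 6*sqrt(2) + 576 = 576 + 6*sqrt(2)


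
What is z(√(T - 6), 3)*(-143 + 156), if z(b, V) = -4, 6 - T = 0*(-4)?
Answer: -52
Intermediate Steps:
T = 6 (T = 6 - 0*(-4) = 6 - 1*0 = 6 + 0 = 6)
z(√(T - 6), 3)*(-143 + 156) = -4*(-143 + 156) = -4*13 = -52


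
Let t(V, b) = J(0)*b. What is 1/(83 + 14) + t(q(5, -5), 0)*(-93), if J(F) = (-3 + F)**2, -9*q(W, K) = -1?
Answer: 1/97 ≈ 0.010309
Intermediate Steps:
q(W, K) = 1/9 (q(W, K) = -1/9*(-1) = 1/9)
t(V, b) = 9*b (t(V, b) = (-3 + 0)**2*b = (-3)**2*b = 9*b)
1/(83 + 14) + t(q(5, -5), 0)*(-93) = 1/(83 + 14) + (9*0)*(-93) = 1/97 + 0*(-93) = 1/97 + 0 = 1/97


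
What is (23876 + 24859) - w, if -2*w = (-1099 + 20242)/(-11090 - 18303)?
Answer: 2864916567/58786 ≈ 48735.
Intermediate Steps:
w = 19143/58786 (w = -(-1099 + 20242)/(2*(-11090 - 18303)) = -19143/(2*(-29393)) = -19143*(-1)/(2*29393) = -1/2*(-19143/29393) = 19143/58786 ≈ 0.32564)
(23876 + 24859) - w = (23876 + 24859) - 1*19143/58786 = 48735 - 19143/58786 = 2864916567/58786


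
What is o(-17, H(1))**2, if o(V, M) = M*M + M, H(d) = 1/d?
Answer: 4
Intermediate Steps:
o(V, M) = M + M**2 (o(V, M) = M**2 + M = M + M**2)
o(-17, H(1))**2 = ((1 + 1/1)/1)**2 = (1*(1 + 1))**2 = (1*2)**2 = 2**2 = 4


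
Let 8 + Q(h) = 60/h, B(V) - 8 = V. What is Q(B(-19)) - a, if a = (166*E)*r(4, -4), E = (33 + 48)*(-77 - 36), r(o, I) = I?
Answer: -66853660/11 ≈ -6.0776e+6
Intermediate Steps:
B(V) = 8 + V
E = -9153 (E = 81*(-113) = -9153)
Q(h) = -8 + 60/h
a = 6077592 (a = (166*(-9153))*(-4) = -1519398*(-4) = 6077592)
Q(B(-19)) - a = (-8 + 60/(8 - 19)) - 1*6077592 = (-8 + 60/(-11)) - 6077592 = (-8 + 60*(-1/11)) - 6077592 = (-8 - 60/11) - 6077592 = -148/11 - 6077592 = -66853660/11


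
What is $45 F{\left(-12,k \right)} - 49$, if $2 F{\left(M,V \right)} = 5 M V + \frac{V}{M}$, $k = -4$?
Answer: $\frac{10717}{2} \approx 5358.5$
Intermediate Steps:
$F{\left(M,V \right)} = \frac{V}{2 M} + \frac{5 M V}{2}$ ($F{\left(M,V \right)} = \frac{5 M V + \frac{V}{M}}{2} = \frac{\frac{V}{M} + 5 M V}{2} = \frac{V}{2 M} + \frac{5 M V}{2}$)
$45 F{\left(-12,k \right)} - 49 = 45 \cdot \frac{1}{2} \left(-4\right) \frac{1}{-12} \left(1 + 5 \left(-12\right)^{2}\right) - 49 = 45 \cdot \frac{1}{2} \left(-4\right) \left(- \frac{1}{12}\right) \left(1 + 5 \cdot 144\right) - 49 = 45 \cdot \frac{1}{2} \left(-4\right) \left(- \frac{1}{12}\right) \left(1 + 720\right) - 49 = 45 \cdot \frac{1}{2} \left(-4\right) \left(- \frac{1}{12}\right) 721 - 49 = 45 \cdot \frac{721}{6} - 49 = \frac{10815}{2} - 49 = \frac{10717}{2}$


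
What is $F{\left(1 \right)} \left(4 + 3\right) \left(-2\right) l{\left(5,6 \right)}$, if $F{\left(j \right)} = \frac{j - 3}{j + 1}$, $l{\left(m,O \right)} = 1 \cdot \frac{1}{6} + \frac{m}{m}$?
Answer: $\frac{49}{3} \approx 16.333$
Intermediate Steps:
$l{\left(m,O \right)} = \frac{7}{6}$ ($l{\left(m,O \right)} = 1 \cdot \frac{1}{6} + 1 = \frac{1}{6} + 1 = \frac{7}{6}$)
$F{\left(j \right)} = \frac{-3 + j}{1 + j}$
$F{\left(1 \right)} \left(4 + 3\right) \left(-2\right) l{\left(5,6 \right)} = \frac{-3 + 1}{1 + 1} \left(4 + 3\right) \left(-2\right) \frac{7}{6} = \frac{1}{2} \left(-2\right) 7 \left(-2\right) \frac{7}{6} = \frac{1}{2} \left(-2\right) \left(-14\right) \frac{7}{6} = \left(-1\right) \left(-14\right) \frac{7}{6} = 14 \cdot \frac{7}{6} = \frac{49}{3}$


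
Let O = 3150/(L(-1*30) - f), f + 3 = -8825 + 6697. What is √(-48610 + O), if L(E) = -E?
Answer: 2*I*√56749513165/2161 ≈ 220.47*I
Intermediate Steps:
f = -2131 (f = -3 + (-8825 + 6697) = -3 - 2128 = -2131)
O = 3150/2161 (O = 3150/(-(-1)*30 - 1*(-2131)) = 3150/(-1*(-30) + 2131) = 3150/(30 + 2131) = 3150/2161 ≈ 1.4577)
√(-48610 + O) = √(-48610 + 3150/2161) = √(-105043060/2161) = 2*I*√56749513165/2161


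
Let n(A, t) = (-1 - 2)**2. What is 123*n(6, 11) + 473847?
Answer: 474954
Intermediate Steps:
n(A, t) = 9 (n(A, t) = (-3)**2 = 9)
123*n(6, 11) + 473847 = 123*9 + 473847 = 1107 + 473847 = 474954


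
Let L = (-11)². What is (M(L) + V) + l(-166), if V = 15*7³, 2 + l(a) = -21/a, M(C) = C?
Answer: 873845/166 ≈ 5264.1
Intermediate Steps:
L = 121
l(a) = -2 - 21/a
V = 5145 (V = 15*343 = 5145)
(M(L) + V) + l(-166) = (121 + 5145) + (-2 - 21/(-166)) = 5266 + (-2 - 21*(-1/166)) = 5266 + (-2 + 21/166) = 5266 - 311/166 = 873845/166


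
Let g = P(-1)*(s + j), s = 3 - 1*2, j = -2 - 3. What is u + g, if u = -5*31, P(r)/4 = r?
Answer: -139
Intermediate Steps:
P(r) = 4*r
j = -5
s = 1 (s = 3 - 2 = 1)
g = 16 (g = (4*(-1))*(1 - 5) = -4*(-4) = 16)
u = -155
u + g = -155 + 16 = -139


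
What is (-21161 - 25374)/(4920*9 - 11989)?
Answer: -46535/32291 ≈ -1.4411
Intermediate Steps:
(-21161 - 25374)/(4920*9 - 11989) = -46535/(44280 - 11989) = -46535/32291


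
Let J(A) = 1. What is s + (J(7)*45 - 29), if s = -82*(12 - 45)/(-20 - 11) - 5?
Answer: -2365/31 ≈ -76.290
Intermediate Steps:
s = -2861/31 (s = -(-2706)/(-31) - 5 = -(-2706)*(-1)/31 - 5 = -82*33/31 - 5 = -2706/31 - 5 = -2861/31 ≈ -92.290)
s + (J(7)*45 - 29) = -2861/31 + (1*45 - 29) = -2861/31 + (45 - 29) = -2861/31 + 16 = -2365/31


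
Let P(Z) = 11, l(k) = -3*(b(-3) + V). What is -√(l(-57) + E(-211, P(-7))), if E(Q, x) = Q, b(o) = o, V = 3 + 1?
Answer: -I*√214 ≈ -14.629*I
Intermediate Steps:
V = 4
l(k) = -3 (l(k) = -3*(-3 + 4) = -3*1 = -3)
-√(l(-57) + E(-211, P(-7))) = -√(-3 - 211) = -√(-214) = -I*√214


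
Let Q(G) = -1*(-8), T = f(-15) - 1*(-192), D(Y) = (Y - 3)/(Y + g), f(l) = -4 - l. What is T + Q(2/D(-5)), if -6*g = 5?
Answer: 211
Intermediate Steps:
g = -⅚ (g = -⅙*5 = -⅚ ≈ -0.83333)
D(Y) = (-3 + Y)/(-⅚ + Y) (D(Y) = (Y - 3)/(Y - ⅚) = (-3 + Y)/(-⅚ + Y))
T = 203 (T = (-4 - 1*(-15)) - 1*(-192) = (-4 + 15) + 192 = 11 + 192 = 203)
Q(G) = 8
T + Q(2/D(-5)) = 203 + 8 = 211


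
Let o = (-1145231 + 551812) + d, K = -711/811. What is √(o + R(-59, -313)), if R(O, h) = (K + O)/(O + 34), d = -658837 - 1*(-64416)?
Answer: 228*I*√375724135/4055 ≈ 1089.9*I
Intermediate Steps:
K = -711/811 (K = -711*1/811 = -711/811 ≈ -0.87670)
d = -594421 (d = -658837 + 64416 = -594421)
o = -1187840 (o = (-1145231 + 551812) - 594421 = -593419 - 594421 = -1187840)
R(O, h) = (-711/811 + O)/(34 + O) (R(O, h) = (-711/811 + O)/(O + 34) = (-711/811 + O)/(34 + O))
√(o + R(-59, -313)) = √(-1187840 + (-711/811 - 59)/(34 - 59)) = √(-1187840 - 48560/811/(-25)) = √(-1187840 - 1/25*(-48560/811)) = √(-1187840 + 9712/4055) = √(-4816681488/4055) = 228*I*√375724135/4055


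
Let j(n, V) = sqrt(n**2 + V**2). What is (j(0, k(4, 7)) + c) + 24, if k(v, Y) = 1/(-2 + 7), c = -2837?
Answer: -14064/5 ≈ -2812.8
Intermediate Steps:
k(v, Y) = 1/5
j(n, V) = sqrt(V**2 + n**2)
(j(0, k(4, 7)) + c) + 24 = (sqrt((1/5)**2 + 0**2) - 2837) + 24 = (sqrt(1/25 + 0) - 2837) + 24 = (sqrt(1/25) - 2837) + 24 = (1/5 - 2837) + 24 = -14184/5 + 24 = -14064/5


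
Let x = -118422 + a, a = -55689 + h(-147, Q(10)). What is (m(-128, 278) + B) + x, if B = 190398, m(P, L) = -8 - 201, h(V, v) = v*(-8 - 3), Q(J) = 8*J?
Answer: 15198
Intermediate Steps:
h(V, v) = -11*v (h(V, v) = v*(-11) = -11*v)
a = -56569 (a = -55689 - 88*10 = -55689 - 11*80 = -55689 - 880 = -56569)
m(P, L) = -209
x = -174991 (x = -118422 - 56569 = -174991)
(m(-128, 278) + B) + x = (-209 + 190398) - 174991 = 190189 - 174991 = 15198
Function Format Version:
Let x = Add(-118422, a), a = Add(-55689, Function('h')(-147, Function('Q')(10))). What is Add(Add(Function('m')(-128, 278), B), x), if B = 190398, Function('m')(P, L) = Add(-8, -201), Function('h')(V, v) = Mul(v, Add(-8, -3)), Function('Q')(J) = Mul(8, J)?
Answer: 15198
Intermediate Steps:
Function('h')(V, v) = Mul(-11, v) (Function('h')(V, v) = Mul(v, -11) = Mul(-11, v))
a = -56569 (a = Add(-55689, Mul(-11, Mul(8, 10))) = Add(-55689, Mul(-11, 80)) = Add(-55689, -880) = -56569)
Function('m')(P, L) = -209
x = -174991 (x = Add(-118422, -56569) = -174991)
Add(Add(Function('m')(-128, 278), B), x) = Add(Add(-209, 190398), -174991) = Add(190189, -174991) = 15198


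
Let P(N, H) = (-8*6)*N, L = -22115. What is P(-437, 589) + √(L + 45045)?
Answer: 20976 + √22930 ≈ 21127.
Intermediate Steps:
P(N, H) = -48*N
P(-437, 589) + √(L + 45045) = -48*(-437) + √(-22115 + 45045) = 20976 + √22930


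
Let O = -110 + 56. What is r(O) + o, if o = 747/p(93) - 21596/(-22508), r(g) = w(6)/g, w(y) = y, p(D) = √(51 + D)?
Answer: 12781963/202572 ≈ 63.098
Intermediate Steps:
O = -54
r(g) = 6/g
o = 1422719/22508 (o = 747/(√(51 + 93)) - 21596/(-22508) = 747/(√144) - 21596*(-1/22508) = 747/12 + 5399/5627 = 747*(1/12) + 5399/5627 = 249/4 + 5399/5627 = 1422719/22508 ≈ 63.209)
r(O) + o = 6/(-54) + 1422719/22508 = 6*(-1/54) + 1422719/22508 = -⅑ + 1422719/22508 = 12781963/202572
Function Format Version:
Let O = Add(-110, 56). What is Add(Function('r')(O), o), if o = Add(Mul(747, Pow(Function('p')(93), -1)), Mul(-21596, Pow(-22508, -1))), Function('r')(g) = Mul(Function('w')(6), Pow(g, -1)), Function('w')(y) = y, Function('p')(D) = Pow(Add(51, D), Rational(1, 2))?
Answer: Rational(12781963, 202572) ≈ 63.098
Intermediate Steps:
O = -54
Function('r')(g) = Mul(6, Pow(g, -1))
o = Rational(1422719, 22508) (o = Add(Mul(747, Pow(Pow(Add(51, 93), Rational(1, 2)), -1)), Mul(-21596, Pow(-22508, -1))) = Add(Mul(747, Pow(Pow(144, Rational(1, 2)), -1)), Mul(-21596, Rational(-1, 22508))) = Add(Mul(747, Pow(12, -1)), Rational(5399, 5627)) = Add(Mul(747, Rational(1, 12)), Rational(5399, 5627)) = Add(Rational(249, 4), Rational(5399, 5627)) = Rational(1422719, 22508) ≈ 63.209)
Add(Function('r')(O), o) = Add(Mul(6, Pow(-54, -1)), Rational(1422719, 22508)) = Add(Mul(6, Rational(-1, 54)), Rational(1422719, 22508)) = Add(Rational(-1, 9), Rational(1422719, 22508)) = Rational(12781963, 202572)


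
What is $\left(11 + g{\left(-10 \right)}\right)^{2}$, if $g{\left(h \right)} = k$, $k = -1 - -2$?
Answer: $144$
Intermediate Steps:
$k = 1$ ($k = -1 + 2 = 1$)
$g{\left(h \right)} = 1$
$\left(11 + g{\left(-10 \right)}\right)^{2} = \left(11 + 1\right)^{2} = 12^{2} = 144$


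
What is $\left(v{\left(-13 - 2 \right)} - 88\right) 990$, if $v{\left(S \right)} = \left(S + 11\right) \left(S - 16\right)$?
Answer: $35640$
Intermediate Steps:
$v{\left(S \right)} = \left(-16 + S\right) \left(11 + S\right)$ ($v{\left(S \right)} = \left(11 + S\right) \left(-16 + S\right) = \left(-16 + S\right) \left(11 + S\right)$)
$\left(v{\left(-13 - 2 \right)} - 88\right) 990 = \left(\left(-176 + \left(-13 - 2\right)^{2} - 5 \left(-13 - 2\right)\right) - 88\right) 990 = \left(\left(-176 + \left(-15\right)^{2} - -75\right) - 88\right) 990 = \left(\left(-176 + 225 + 75\right) - 88\right) 990 = \left(124 - 88\right) 990 = 36 \cdot 990 = 35640$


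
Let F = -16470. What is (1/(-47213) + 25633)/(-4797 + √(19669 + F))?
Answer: -2902690670958/543138588065 - 605105414*√3199/543138588065 ≈ -5.4073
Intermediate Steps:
(1/(-47213) + 25633)/(-4797 + √(19669 + F)) = (1/(-47213) + 25633)/(-4797 + √(19669 - 16470)) = (-1/47213 + 25633)/(-4797 + √3199) = 1210210828/(47213*(-4797 + √3199))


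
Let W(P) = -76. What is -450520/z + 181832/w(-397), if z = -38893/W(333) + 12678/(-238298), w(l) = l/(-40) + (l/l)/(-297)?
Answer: 501496587923091040/28745025029243 ≈ 17446.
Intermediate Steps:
w(l) = -1/297 - l/40 (w(l) = l*(-1/40) + 1*(-1/297) = -l/40 - 1/297 = -1/297 - l/40)
z = 243872647/476596 (z = -38893/(-76) + 12678/(-238298) = -38893*(-1/76) + 12678*(-1/238298) = 2047/4 - 6339/119149 = 243872647/476596 ≈ 511.70)
-450520/z + 181832/w(-397) = -450520/243872647/476596 + 181832/(-1/297 - 1/40*(-397)) = -450520*476596/243872647 + 181832/(-1/297 + 397/40) = -214716029920/243872647 + 181832/(117869/11880) = -214716029920/243872647 + 181832*(11880/117869) = -214716029920/243872647 + 2160164160/117869 = 501496587923091040/28745025029243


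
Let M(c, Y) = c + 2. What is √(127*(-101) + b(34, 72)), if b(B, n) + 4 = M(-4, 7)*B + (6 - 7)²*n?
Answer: I*√12827 ≈ 113.26*I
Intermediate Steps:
M(c, Y) = 2 + c
b(B, n) = -4 + n - 2*B (b(B, n) = -4 + ((2 - 4)*B + (6 - 7)²*n) = -4 + (-2*B + (-1)²*n) = -4 + (-2*B + 1*n) = -4 + (-2*B + n) = -4 + (n - 2*B) = -4 + n - 2*B)
√(127*(-101) + b(34, 72)) = √(127*(-101) + (-4 + 72 - 2*34)) = √(-12827 + (-4 + 72 - 68)) = √(-12827 + 0) = √(-12827) = I*√12827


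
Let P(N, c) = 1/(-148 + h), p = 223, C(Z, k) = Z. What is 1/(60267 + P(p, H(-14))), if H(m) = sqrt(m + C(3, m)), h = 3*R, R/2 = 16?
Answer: 52/3133883 ≈ 1.6593e-5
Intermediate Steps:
R = 32 (R = 2*16 = 32)
h = 96 (h = 3*32 = 96)
H(m) = sqrt(3 + m) (H(m) = sqrt(m + 3) = sqrt(3 + m))
P(N, c) = -1/52 (P(N, c) = 1/(-148 + 96) = 1/(-52) = -1/52)
1/(60267 + P(p, H(-14))) = 1/(60267 - 1/52) = 1/(3133883/52) = 52/3133883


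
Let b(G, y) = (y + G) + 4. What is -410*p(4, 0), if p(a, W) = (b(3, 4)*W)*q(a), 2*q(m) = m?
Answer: 0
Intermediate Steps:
b(G, y) = 4 + G + y (b(G, y) = (G + y) + 4 = 4 + G + y)
q(m) = m/2
p(a, W) = 11*W*a/2 (p(a, W) = ((4 + 3 + 4)*W)*(a/2) = (11*W)*(a/2) = 11*W*a/2)
-410*p(4, 0) = -2255*0*4 = -410*0 = 0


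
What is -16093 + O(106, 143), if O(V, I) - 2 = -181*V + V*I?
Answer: -20119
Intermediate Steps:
O(V, I) = 2 - 181*V + I*V (O(V, I) = 2 + (-181*V + V*I) = 2 + (-181*V + I*V) = 2 - 181*V + I*V)
-16093 + O(106, 143) = -16093 + (2 - 181*106 + 143*106) = -16093 + (2 - 19186 + 15158) = -16093 - 4026 = -20119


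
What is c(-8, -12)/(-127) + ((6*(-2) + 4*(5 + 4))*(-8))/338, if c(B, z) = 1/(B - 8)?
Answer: -194903/343408 ≈ -0.56756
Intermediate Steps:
c(B, z) = 1/(-8 + B)
c(-8, -12)/(-127) + ((6*(-2) + 4*(5 + 4))*(-8))/338 = 1/(-8 - 8*(-127)) + ((6*(-2) + 4*(5 + 4))*(-8))/338 = -1/127/(-16) + ((-12 + 4*9)*(-8))*(1/338) = -1/16*(-1/127) + ((-12 + 36)*(-8))*(1/338) = 1/2032 + (24*(-8))*(1/338) = 1/2032 - 192*1/338 = 1/2032 - 96/169 = -194903/343408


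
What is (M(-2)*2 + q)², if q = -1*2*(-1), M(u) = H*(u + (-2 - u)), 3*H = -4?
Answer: 484/9 ≈ 53.778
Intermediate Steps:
H = -4/3 (H = (⅓)*(-4) = -4/3 ≈ -1.3333)
M(u) = 8/3 (M(u) = -4*(u + (-2 - u))/3 = -4/3*(-2) = 8/3)
q = 2 (q = -2*(-1) = 2)
(M(-2)*2 + q)² = ((8/3)*2 + 2)² = (16/3 + 2)² = (22/3)² = 484/9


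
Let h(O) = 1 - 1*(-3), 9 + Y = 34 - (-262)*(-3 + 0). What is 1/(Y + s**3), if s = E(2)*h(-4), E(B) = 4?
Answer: 1/3335 ≈ 0.00029985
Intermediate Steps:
Y = -761 (Y = -9 + (34 - (-262)*(-3 + 0)) = -9 + (34 - (-262)*(-3)) = -9 + (34 - 131*6) = -9 + (34 - 786) = -9 - 752 = -761)
h(O) = 4 (h(O) = 1 + 3 = 4)
s = 16 (s = 4*4 = 16)
1/(Y + s**3) = 1/(-761 + 16**3) = 1/(-761 + 4096) = 1/3335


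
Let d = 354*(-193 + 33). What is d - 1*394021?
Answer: -450661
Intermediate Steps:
d = -56640 (d = 354*(-160) = -56640)
d - 1*394021 = -56640 - 1*394021 = -56640 - 394021 = -450661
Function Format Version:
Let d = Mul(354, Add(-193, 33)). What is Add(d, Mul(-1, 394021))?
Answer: -450661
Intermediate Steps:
d = -56640 (d = Mul(354, -160) = -56640)
Add(d, Mul(-1, 394021)) = Add(-56640, Mul(-1, 394021)) = Add(-56640, -394021) = -450661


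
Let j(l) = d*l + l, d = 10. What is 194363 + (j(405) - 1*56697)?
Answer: 142121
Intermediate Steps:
j(l) = 11*l (j(l) = 10*l + l = 11*l)
194363 + (j(405) - 1*56697) = 194363 + (11*405 - 1*56697) = 194363 + (4455 - 56697) = 194363 - 52242 = 142121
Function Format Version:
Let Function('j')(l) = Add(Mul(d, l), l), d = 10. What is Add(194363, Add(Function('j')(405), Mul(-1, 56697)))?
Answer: 142121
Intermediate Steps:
Function('j')(l) = Mul(11, l) (Function('j')(l) = Add(Mul(10, l), l) = Mul(11, l))
Add(194363, Add(Function('j')(405), Mul(-1, 56697))) = Add(194363, Add(Mul(11, 405), Mul(-1, 56697))) = Add(194363, Add(4455, -56697)) = Add(194363, -52242) = 142121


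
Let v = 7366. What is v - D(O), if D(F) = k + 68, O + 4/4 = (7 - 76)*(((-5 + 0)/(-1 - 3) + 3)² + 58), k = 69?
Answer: 7229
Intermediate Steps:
O = -83989/16 (O = -1 + (7 - 76)*(((-5 + 0)/(-1 - 3) + 3)² + 58) = -1 - 69*((-5/(-4) + 3)² + 58) = -1 - 69*((-5*(-¼) + 3)² + 58) = -1 - 69*((5/4 + 3)² + 58) = -1 - 69*((17/4)² + 58) = -1 - 69*(289/16 + 58) = -1 - 69*1217/16 = -1 - 83973/16 = -83989/16 ≈ -5249.3)
D(F) = 137 (D(F) = 69 + 68 = 137)
v - D(O) = 7366 - 1*137 = 7366 - 137 = 7229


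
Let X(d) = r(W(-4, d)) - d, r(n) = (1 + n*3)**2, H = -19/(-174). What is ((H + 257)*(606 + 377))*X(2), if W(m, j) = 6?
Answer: 15787553089/174 ≈ 9.0733e+7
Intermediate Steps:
H = 19/174 (H = -19*(-1/174) = 19/174 ≈ 0.10920)
r(n) = (1 + 3*n)**2
X(d) = 361 - d (X(d) = (1 + 3*6)**2 - d = (1 + 18)**2 - d = 19**2 - d = 361 - d)
((H + 257)*(606 + 377))*X(2) = ((19/174 + 257)*(606 + 377))*(361 - 1*2) = ((44737/174)*983)*(361 - 2) = (43976471/174)*359 = 15787553089/174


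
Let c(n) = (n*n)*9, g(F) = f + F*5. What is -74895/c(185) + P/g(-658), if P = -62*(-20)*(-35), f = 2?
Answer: 12150028/937765 ≈ 12.956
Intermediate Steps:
P = -43400 (P = 1240*(-35) = -43400)
g(F) = 2 + 5*F (g(F) = 2 + F*5 = 2 + 5*F)
c(n) = 9*n**2 (c(n) = n**2*9 = 9*n**2)
-74895/c(185) + P/g(-658) = -74895/(9*185**2) - 43400/(2 + 5*(-658)) = -74895/(9*34225) - 43400/(2 - 3290) = -74895/308025 - 43400/(-3288) = -74895*1/308025 - 43400*(-1/3288) = -4993/20535 + 5425/411 = 12150028/937765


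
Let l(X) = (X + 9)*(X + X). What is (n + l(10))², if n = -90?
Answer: 84100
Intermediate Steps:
l(X) = 2*X*(9 + X) (l(X) = (9 + X)*(2*X) = 2*X*(9 + X))
(n + l(10))² = (-90 + 2*10*(9 + 10))² = (-90 + 2*10*19)² = (-90 + 380)² = 290² = 84100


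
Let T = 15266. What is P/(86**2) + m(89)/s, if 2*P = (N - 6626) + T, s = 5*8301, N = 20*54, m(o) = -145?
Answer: 10032094/15348549 ≈ 0.65362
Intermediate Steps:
N = 1080
s = 41505
P = 4860 (P = ((1080 - 6626) + 15266)/2 = (-5546 + 15266)/2 = (1/2)*9720 = 4860)
P/(86**2) + m(89)/s = 4860/(86**2) - 145/41505 = 4860/7396 - 145*1/41505 = 4860*(1/7396) - 29/8301 = 1215/1849 - 29/8301 = 10032094/15348549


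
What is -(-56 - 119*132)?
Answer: 15764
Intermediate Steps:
-(-56 - 119*132) = -(-56 - 15708) = -1*(-15764) = 15764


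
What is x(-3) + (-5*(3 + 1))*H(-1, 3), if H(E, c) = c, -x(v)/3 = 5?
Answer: -75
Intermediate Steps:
x(v) = -15 (x(v) = -3*5 = -15)
x(-3) + (-5*(3 + 1))*H(-1, 3) = -15 - 5*(3 + 1)*3 = -15 - 5*4*3 = -15 - 20*3 = -15 - 60 = -75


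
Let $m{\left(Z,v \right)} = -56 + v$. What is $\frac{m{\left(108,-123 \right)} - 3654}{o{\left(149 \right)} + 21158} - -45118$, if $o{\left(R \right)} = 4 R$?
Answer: $\frac{981493139}{21754} \approx 45118.0$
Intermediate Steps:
$\frac{m{\left(108,-123 \right)} - 3654}{o{\left(149 \right)} + 21158} - -45118 = \frac{\left(-56 - 123\right) - 3654}{4 \cdot 149 + 21158} - -45118 = \frac{-179 - 3654}{596 + 21158} + 45118 = - \frac{3833}{21754} + 45118 = \frac{981493139}{21754}$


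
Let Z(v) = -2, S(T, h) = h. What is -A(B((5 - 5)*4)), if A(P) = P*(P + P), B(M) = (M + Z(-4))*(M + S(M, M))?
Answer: 0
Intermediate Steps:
B(M) = 2*M*(-2 + M) (B(M) = (M - 2)*(M + M) = (-2 + M)*(2*M) = 2*M*(-2 + M))
A(P) = 2*P² (A(P) = P*(2*P) = 2*P²)
-A(B((5 - 5)*4)) = -2*(2*((5 - 5)*4)*(-2 + (5 - 5)*4))² = -2*(2*(0*4)*(-2 + 0*4))² = -2*(2*0*(-2 + 0))² = -2*(2*0*(-2))² = -2*0² = -2*0 = -1*0 = 0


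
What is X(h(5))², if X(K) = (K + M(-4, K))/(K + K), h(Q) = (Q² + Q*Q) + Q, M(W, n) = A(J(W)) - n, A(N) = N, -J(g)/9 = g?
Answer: 324/3025 ≈ 0.10711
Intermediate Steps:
J(g) = -9*g
M(W, n) = -n - 9*W (M(W, n) = -9*W - n = -n - 9*W)
h(Q) = Q + 2*Q² (h(Q) = (Q² + Q²) + Q = 2*Q² + Q = Q + 2*Q²)
X(K) = 18/K (X(K) = (K + (-K - 9*(-4)))/(K + K) = (K + (-K + 36))/((2*K)) = (K + (36 - K))*(1/(2*K)) = 36*(1/(2*K)) = 18/K)
X(h(5))² = (18/((5*(1 + 2*5))))² = (18/((5*(1 + 10))))² = (18/((5*11)))² = (18/55)² = 324/3025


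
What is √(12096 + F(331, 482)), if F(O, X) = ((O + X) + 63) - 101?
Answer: √12871 ≈ 113.45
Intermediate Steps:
F(O, X) = -38 + O + X (F(O, X) = (63 + O + X) - 101 = -38 + O + X)
√(12096 + F(331, 482)) = √(12096 + (-38 + 331 + 482)) = √(12096 + 775) = √12871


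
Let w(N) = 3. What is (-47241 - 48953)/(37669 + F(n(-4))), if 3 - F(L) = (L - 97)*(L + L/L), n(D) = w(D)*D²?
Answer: -96194/40073 ≈ -2.4005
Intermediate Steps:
n(D) = 3*D²
F(L) = 3 - (1 + L)*(-97 + L) (F(L) = 3 - (L - 97)*(L + L/L) = 3 - (-97 + L)*(L + 1) = 3 - (-97 + L)*(1 + L) = 3 - (1 + L)*(-97 + L))
(-47241 - 48953)/(37669 + F(n(-4))) = (-47241 - 48953)/(37669 + (100 - (3*(-4)²)² + 96*(3*(-4)²))) = -96194/(37669 + (100 - (3*16)² + 96*(3*16))) = -96194/(37669 + (100 - 1*48² + 96*48)) = -96194/(37669 + (100 - 1*2304 + 4608)) = -96194/(37669 + (100 - 2304 + 4608)) = -96194/(37669 + 2404) = -96194/40073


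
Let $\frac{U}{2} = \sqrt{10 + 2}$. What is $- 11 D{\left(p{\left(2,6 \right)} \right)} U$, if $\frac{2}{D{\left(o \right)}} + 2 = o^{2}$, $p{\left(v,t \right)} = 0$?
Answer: $44 \sqrt{3} \approx 76.21$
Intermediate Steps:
$D{\left(o \right)} = \frac{2}{-2 + o^{2}}$
$U = 4 \sqrt{3}$ ($U = 2 \sqrt{10 + 2} = 2 \sqrt{12} = 2 \cdot 2 \sqrt{3} = 4 \sqrt{3} \approx 6.9282$)
$- 11 D{\left(p{\left(2,6 \right)} \right)} U = - 11 \frac{2}{-2 + 0^{2}} \cdot 4 \sqrt{3} = - 11 \frac{2}{-2 + 0} \cdot 4 \sqrt{3} = - 11 \frac{2}{-2} \cdot 4 \sqrt{3} = - 11 \cdot 2 \left(- \frac{1}{2}\right) 4 \sqrt{3} = \left(-11\right) \left(-1\right) 4 \sqrt{3} = 11 \cdot 4 \sqrt{3} = 44 \sqrt{3}$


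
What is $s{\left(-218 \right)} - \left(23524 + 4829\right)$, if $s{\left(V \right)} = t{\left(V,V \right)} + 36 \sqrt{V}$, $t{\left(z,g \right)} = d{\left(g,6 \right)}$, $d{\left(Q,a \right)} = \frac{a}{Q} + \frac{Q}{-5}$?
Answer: $- \frac{15428638}{545} + 36 i \sqrt{218} \approx -28309.0 + 531.53 i$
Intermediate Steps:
$d{\left(Q,a \right)} = - \frac{Q}{5} + \frac{a}{Q}$ ($d{\left(Q,a \right)} = \frac{a}{Q} + Q \left(- \frac{1}{5}\right) = \frac{a}{Q} - \frac{Q}{5} = - \frac{Q}{5} + \frac{a}{Q}$)
$t{\left(z,g \right)} = \frac{6}{g} - \frac{g}{5}$ ($t{\left(z,g \right)} = - \frac{g}{5} + \frac{6}{g} = \frac{6}{g} - \frac{g}{5}$)
$s{\left(V \right)} = \frac{6}{V} + 36 \sqrt{V} - \frac{V}{5}$ ($s{\left(V \right)} = \left(\frac{6}{V} - \frac{V}{5}\right) + 36 \sqrt{V} = \frac{6}{V} + 36 \sqrt{V} - \frac{V}{5}$)
$s{\left(-218 \right)} - \left(23524 + 4829\right) = \left(\frac{6}{-218} + 36 \sqrt{-218} - - \frac{218}{5}\right) - \left(23524 + 4829\right) = \left(6 \left(- \frac{1}{218}\right) + 36 i \sqrt{218} + \frac{218}{5}\right) - 28353 = \left(- \frac{3}{109} + 36 i \sqrt{218} + \frac{218}{5}\right) - 28353 = \left(\frac{23747}{545} + 36 i \sqrt{218}\right) - 28353 = - \frac{15428638}{545} + 36 i \sqrt{218}$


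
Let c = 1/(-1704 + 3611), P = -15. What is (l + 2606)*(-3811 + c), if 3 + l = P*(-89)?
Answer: -28619714288/1907 ≈ -1.5008e+7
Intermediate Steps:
c = 1/1907 ≈ 0.00052438
l = 1332 (l = -3 - 15*(-89) = -3 + 1335 = 1332)
(l + 2606)*(-3811 + c) = (1332 + 2606)*(-3811 + 1/1907) = 3938*(-7267576/1907) = -28619714288/1907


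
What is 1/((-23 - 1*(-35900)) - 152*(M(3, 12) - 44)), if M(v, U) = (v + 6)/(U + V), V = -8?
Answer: 1/42223 ≈ 2.3684e-5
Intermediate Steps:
M(v, U) = (6 + v)/(-8 + U) (M(v, U) = (v + 6)/(U - 8) = (6 + v)/(-8 + U))
1/((-23 - 1*(-35900)) - 152*(M(3, 12) - 44)) = 1/((-23 - 1*(-35900)) - 152*((6 + 3)/(-8 + 12) - 44)) = 1/((-23 + 35900) - 152*(9/4 - 44)) = 1/(35877 - 152*((¼)*9 - 44)) = 1/(35877 - 152*(9/4 - 44)) = 1/(35877 - 152*(-167/4)) = 1/(35877 + 6346) = 1/42223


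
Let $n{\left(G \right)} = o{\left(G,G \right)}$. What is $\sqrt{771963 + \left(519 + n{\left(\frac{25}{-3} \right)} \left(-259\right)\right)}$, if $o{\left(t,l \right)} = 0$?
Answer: $\sqrt{772482} \approx 878.91$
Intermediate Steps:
$n{\left(G \right)} = 0$
$\sqrt{771963 + \left(519 + n{\left(\frac{25}{-3} \right)} \left(-259\right)\right)} = \sqrt{771963 + \left(519 + 0 \left(-259\right)\right)} = \sqrt{771963 + \left(519 + 0\right)} = \sqrt{771963 + 519} = \sqrt{772482}$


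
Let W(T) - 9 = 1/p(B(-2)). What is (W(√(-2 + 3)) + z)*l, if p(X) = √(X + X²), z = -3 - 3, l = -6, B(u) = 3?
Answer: -18 - √3 ≈ -19.732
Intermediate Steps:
z = -6
W(T) = 9 + √3/6 (W(T) = 9 + 1/(√(3*(1 + 3))) = 9 + 1/(√(3*4)) = 9 + 1/(√12) = 9 + 1/(2*√3) = 9 + √3/6)
(W(√(-2 + 3)) + z)*l = ((9 + √3/6) - 6)*(-6) = (3 + √3/6)*(-6) = -18 - √3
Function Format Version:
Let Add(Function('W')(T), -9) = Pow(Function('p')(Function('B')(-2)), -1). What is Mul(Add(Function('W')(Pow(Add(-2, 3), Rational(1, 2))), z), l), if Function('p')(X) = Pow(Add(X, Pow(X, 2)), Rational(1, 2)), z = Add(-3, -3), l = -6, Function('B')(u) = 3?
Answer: Add(-18, Mul(-1, Pow(3, Rational(1, 2)))) ≈ -19.732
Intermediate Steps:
z = -6
Function('W')(T) = Add(9, Mul(Rational(1, 6), Pow(3, Rational(1, 2)))) (Function('W')(T) = Add(9, Pow(Pow(Mul(3, Add(1, 3)), Rational(1, 2)), -1)) = Add(9, Pow(Pow(Mul(3, 4), Rational(1, 2)), -1)) = Add(9, Pow(Pow(12, Rational(1, 2)), -1)) = Add(9, Pow(Mul(2, Pow(3, Rational(1, 2))), -1)) = Add(9, Mul(Rational(1, 6), Pow(3, Rational(1, 2)))))
Mul(Add(Function('W')(Pow(Add(-2, 3), Rational(1, 2))), z), l) = Mul(Add(Add(9, Mul(Rational(1, 6), Pow(3, Rational(1, 2)))), -6), -6) = Mul(Add(3, Mul(Rational(1, 6), Pow(3, Rational(1, 2)))), -6) = Add(-18, Mul(-1, Pow(3, Rational(1, 2))))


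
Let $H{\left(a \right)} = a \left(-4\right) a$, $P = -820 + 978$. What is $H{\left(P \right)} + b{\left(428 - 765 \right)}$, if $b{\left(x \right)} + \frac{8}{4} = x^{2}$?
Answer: $13711$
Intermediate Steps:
$P = 158$
$b{\left(x \right)} = -2 + x^{2}$
$H{\left(a \right)} = - 4 a^{2}$ ($H{\left(a \right)} = - 4 a a = - 4 a^{2}$)
$H{\left(P \right)} + b{\left(428 - 765 \right)} = - 4 \cdot 158^{2} - \left(2 - \left(428 - 765\right)^{2}\right) = \left(-4\right) 24964 - \left(2 - \left(428 - 765\right)^{2}\right) = -99856 - \left(2 - \left(-337\right)^{2}\right) = -99856 + \left(-2 + 113569\right) = -99856 + 113567 = 13711$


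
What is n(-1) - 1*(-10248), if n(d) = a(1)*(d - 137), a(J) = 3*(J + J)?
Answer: 9420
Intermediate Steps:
a(J) = 6*J (a(J) = 3*(2*J) = 6*J)
n(d) = -822 + 6*d (n(d) = (6*1)*(d - 137) = 6*(-137 + d) = -822 + 6*d)
n(-1) - 1*(-10248) = (-822 + 6*(-1)) - 1*(-10248) = (-822 - 6) + 10248 = -828 + 10248 = 9420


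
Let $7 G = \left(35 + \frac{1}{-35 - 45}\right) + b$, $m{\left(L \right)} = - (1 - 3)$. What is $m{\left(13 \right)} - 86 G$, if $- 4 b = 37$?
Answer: $- \frac{87977}{280} \approx -314.2$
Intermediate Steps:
$b = - \frac{37}{4}$ ($b = \left(- \frac{1}{4}\right) 37 = - \frac{37}{4} \approx -9.25$)
$m{\left(L \right)} = 2$ ($m{\left(L \right)} = - (1 - 3) = \left(-1\right) \left(-2\right) = 2$)
$G = \frac{2059}{560}$ ($G = \frac{\left(35 + \frac{1}{-35 - 45}\right) - \frac{37}{4}}{7} = \frac{\left(35 + \frac{1}{-80}\right) - \frac{37}{4}}{7} = \frac{\left(35 - \frac{1}{80}\right) - \frac{37}{4}}{7} = \frac{\frac{2799}{80} - \frac{37}{4}}{7} = \frac{1}{7} \cdot \frac{2059}{80} = \frac{2059}{560} \approx 3.6768$)
$m{\left(13 \right)} - 86 G = 2 - \frac{88537}{280} = - \frac{87977}{280}$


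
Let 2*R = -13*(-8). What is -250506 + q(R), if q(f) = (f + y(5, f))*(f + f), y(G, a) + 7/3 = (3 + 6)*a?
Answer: -590006/3 ≈ -1.9667e+5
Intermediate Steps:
y(G, a) = -7/3 + 9*a (y(G, a) = -7/3 + (3 + 6)*a = -7/3 + 9*a)
R = 52 (R = (-13*(-8))/2 = (½)*104 = 52)
q(f) = 2*f*(-7/3 + 10*f) (q(f) = (f + (-7/3 + 9*f))*(f + f) = (-7/3 + 10*f)*(2*f) = 2*f*(-7/3 + 10*f))
-250506 + q(R) = -250506 + (⅔)*52*(-7 + 30*52) = -250506 + (⅔)*52*(-7 + 1560) = -250506 + (⅔)*52*1553 = -250506 + 161512/3 = -590006/3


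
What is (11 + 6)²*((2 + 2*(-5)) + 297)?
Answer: 83521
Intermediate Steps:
(11 + 6)²*((2 + 2*(-5)) + 297) = 17²*((2 - 10) + 297) = 289*(-8 + 297) = 289*289 = 83521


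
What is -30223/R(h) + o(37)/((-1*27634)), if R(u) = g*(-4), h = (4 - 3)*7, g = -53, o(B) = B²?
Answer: -417736305/2929204 ≈ -142.61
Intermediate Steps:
h = 7 (h = 1*7 = 7)
R(u) = 212 (R(u) = -53*(-4) = 212)
-30223/R(h) + o(37)/((-1*27634)) = -30223/212 + 37²/((-1*27634)) = -30223*1/212 + 1369/(-27634) = -30223/212 + 1369*(-1/27634) = -30223/212 - 1369/27634 = -417736305/2929204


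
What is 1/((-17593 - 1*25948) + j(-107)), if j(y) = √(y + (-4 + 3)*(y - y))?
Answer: -43541/1895818788 - I*√107/1895818788 ≈ -2.2967e-5 - 5.4563e-9*I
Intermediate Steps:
j(y) = √y (j(y) = √(y - 1*0) = √(y + 0) = √y)
1/((-17593 - 1*25948) + j(-107)) = 1/((-17593 - 1*25948) + √(-107)) = 1/((-17593 - 25948) + I*√107) = 1/(-43541 + I*√107)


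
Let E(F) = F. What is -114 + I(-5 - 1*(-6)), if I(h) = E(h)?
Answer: -113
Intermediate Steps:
I(h) = h
-114 + I(-5 - 1*(-6)) = -114 + (-5 - 1*(-6)) = -114 + (-5 + 6) = -114 + 1 = -113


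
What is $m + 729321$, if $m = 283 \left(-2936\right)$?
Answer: $-101567$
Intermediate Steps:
$m = -830888$
$m + 729321 = -830888 + 729321 = -101567$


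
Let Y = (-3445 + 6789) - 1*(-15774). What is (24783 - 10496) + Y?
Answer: 33405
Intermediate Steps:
Y = 19118 (Y = 3344 + 15774 = 19118)
(24783 - 10496) + Y = (24783 - 10496) + 19118 = 14287 + 19118 = 33405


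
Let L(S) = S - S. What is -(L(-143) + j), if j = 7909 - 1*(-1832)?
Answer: -9741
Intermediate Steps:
L(S) = 0
j = 9741 (j = 7909 + 1832 = 9741)
-(L(-143) + j) = -(0 + 9741) = -1*9741 = -9741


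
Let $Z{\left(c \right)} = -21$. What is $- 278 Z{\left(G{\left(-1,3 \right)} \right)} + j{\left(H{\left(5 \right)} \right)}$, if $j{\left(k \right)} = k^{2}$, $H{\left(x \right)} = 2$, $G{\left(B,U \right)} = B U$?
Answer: $5842$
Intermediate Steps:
$- 278 Z{\left(G{\left(-1,3 \right)} \right)} + j{\left(H{\left(5 \right)} \right)} = \left(-278\right) \left(-21\right) + 2^{2} = 5838 + 4 = 5842$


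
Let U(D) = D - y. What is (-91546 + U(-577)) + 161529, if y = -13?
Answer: 69419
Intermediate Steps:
U(D) = 13 + D (U(D) = D - 1*(-13) = D + 13 = 13 + D)
(-91546 + U(-577)) + 161529 = (-91546 + (13 - 577)) + 161529 = (-91546 - 564) + 161529 = -92110 + 161529 = 69419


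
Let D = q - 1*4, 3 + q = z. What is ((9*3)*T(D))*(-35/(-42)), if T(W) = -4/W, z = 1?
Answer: 15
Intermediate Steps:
q = -2 (q = -3 + 1 = -2)
D = -6 (D = -2 - 1*4 = -2 - 4 = -6)
((9*3)*T(D))*(-35/(-42)) = ((9*3)*(-4/(-6)))*(-35/(-42)) = (27*(-4*(-⅙)))*(-35*(-1/42)) = (27*(⅔))*(⅚) = 18*(⅚) = 15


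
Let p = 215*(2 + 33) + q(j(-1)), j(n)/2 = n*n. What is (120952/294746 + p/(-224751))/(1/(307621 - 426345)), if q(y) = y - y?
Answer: -1482038774005324/33122229123 ≈ -44745.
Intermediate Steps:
j(n) = 2*n² (j(n) = 2*(n*n) = 2*n²)
q(y) = 0
p = 7525 (p = 215*(2 + 33) + 0 = 215*35 + 0 = 7525 + 0 = 7525)
(120952/294746 + p/(-224751))/(1/(307621 - 426345)) = (120952/294746 + 7525/(-224751))/(1/(307621 - 426345)) = (120952*(1/294746) + 7525*(-1/224751))/(1/(-118724)) = (60476/147373 - 7525/224751)/(-1/118724) = (12483059651/33122229123)*(-118724) = -1482038774005324/33122229123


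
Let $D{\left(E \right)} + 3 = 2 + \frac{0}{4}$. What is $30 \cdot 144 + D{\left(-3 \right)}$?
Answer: $4319$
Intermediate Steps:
$D{\left(E \right)} = -1$ ($D{\left(E \right)} = -3 + \left(2 + \frac{0}{4}\right) = -3 + \left(2 + 0 \cdot \frac{1}{4}\right) = -3 + \left(2 + 0\right) = -3 + 2 = -1$)
$30 \cdot 144 + D{\left(-3 \right)} = 30 \cdot 144 - 1 = 4320 - 1 = 4319$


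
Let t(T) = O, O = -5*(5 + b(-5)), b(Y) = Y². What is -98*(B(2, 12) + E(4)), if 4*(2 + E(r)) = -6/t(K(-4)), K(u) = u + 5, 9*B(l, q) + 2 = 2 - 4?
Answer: 107359/450 ≈ 238.58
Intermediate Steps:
B(l, q) = -4/9 (B(l, q) = -2/9 + (2 - 4)/9 = -2/9 + (⅑)*(-2) = -2/9 - 2/9 = -4/9)
O = -150 (O = -5*(5 + (-5)²) = -5*(5 + 25) = -5*30 = -150)
K(u) = 5 + u
t(T) = -150
E(r) = -199/100 (E(r) = -2 + (-6/(-150))/4 = -2 + (-6*(-1/150))/4 = -2 + (¼)*(1/25) = -2 + 1/100 = -199/100)
-98*(B(2, 12) + E(4)) = -98*(-4/9 - 199/100) = -98*(-2191/900) = 107359/450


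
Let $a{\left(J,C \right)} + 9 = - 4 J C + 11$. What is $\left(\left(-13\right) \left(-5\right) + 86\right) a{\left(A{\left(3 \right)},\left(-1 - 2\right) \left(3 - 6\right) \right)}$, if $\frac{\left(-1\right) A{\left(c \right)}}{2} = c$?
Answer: $32918$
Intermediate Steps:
$A{\left(c \right)} = - 2 c$
$a{\left(J,C \right)} = 2 - 4 C J$ ($a{\left(J,C \right)} = -9 + \left(- 4 J C + 11\right) = -9 - \left(-11 + 4 C J\right) = 2 - 4 C J$)
$\left(\left(-13\right) \left(-5\right) + 86\right) a{\left(A{\left(3 \right)},\left(-1 - 2\right) \left(3 - 6\right) \right)} = \left(\left(-13\right) \left(-5\right) + 86\right) \left(2 - 4 \left(-1 - 2\right) \left(3 - 6\right) \left(\left(-2\right) 3\right)\right) = \left(65 + 86\right) \left(2 - 4 \left(\left(-3\right) \left(-3\right)\right) \left(-6\right)\right) = 151 \left(2 - 36 \left(-6\right)\right) = 151 \left(2 + 216\right) = 151 \cdot 218 = 32918$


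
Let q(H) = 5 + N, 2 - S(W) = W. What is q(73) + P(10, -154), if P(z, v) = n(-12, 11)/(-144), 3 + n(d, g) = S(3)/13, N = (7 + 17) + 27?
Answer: 13109/234 ≈ 56.021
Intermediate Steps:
N = 51 (N = 24 + 27 = 51)
S(W) = 2 - W
n(d, g) = -40/13 (n(d, g) = -3 + (2 - 1*3)/13 = -3 + (2 - 3)*(1/13) = -3 - 1*1/13 = -3 - 1/13 = -40/13)
q(H) = 56 (q(H) = 5 + 51 = 56)
P(z, v) = 5/234 (P(z, v) = -40/13/(-144) = -40/13*(-1/144) = 5/234)
q(73) + P(10, -154) = 56 + 5/234 = 13109/234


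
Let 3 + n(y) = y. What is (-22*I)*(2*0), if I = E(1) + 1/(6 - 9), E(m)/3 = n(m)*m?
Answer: 0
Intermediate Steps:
n(y) = -3 + y
E(m) = 3*m*(-3 + m) (E(m) = 3*((-3 + m)*m) = 3*(m*(-3 + m)) = 3*m*(-3 + m))
I = -19/3 (I = 3*1*(-3 + 1) + 1/(6 - 9) = 3*1*(-2) + 1/(-3) = -6 - 1/3 = -19/3 ≈ -6.3333)
(-22*I)*(2*0) = (-22*(-19/3))*(2*0) = (418/3)*0 = 0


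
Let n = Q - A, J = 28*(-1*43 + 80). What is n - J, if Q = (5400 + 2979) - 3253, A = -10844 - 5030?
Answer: 19964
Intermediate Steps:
A = -15874
Q = 5126 (Q = 8379 - 3253 = 5126)
J = 1036 (J = 28*(-43 + 80) = 28*37 = 1036)
n = 21000 (n = 5126 - 1*(-15874) = 5126 + 15874 = 21000)
n - J = 21000 - 1*1036 = 21000 - 1036 = 19964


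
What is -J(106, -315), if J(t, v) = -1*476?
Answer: 476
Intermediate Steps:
J(t, v) = -476
-J(106, -315) = -1*(-476) = 476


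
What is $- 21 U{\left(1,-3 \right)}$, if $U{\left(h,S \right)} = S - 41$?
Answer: $924$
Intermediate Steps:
$U{\left(h,S \right)} = -41 + S$ ($U{\left(h,S \right)} = S - 41 = -41 + S$)
$- 21 U{\left(1,-3 \right)} = - 21 \left(-41 - 3\right) = \left(-21\right) \left(-44\right) = 924$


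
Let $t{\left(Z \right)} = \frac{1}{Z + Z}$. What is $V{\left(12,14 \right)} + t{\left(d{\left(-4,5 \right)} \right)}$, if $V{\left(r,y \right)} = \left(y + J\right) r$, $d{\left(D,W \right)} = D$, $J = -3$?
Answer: $\frac{1055}{8} \approx 131.88$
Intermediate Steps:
$V{\left(r,y \right)} = r \left(-3 + y\right)$ ($V{\left(r,y \right)} = \left(y - 3\right) r = \left(-3 + y\right) r = r \left(-3 + y\right)$)
$t{\left(Z \right)} = \frac{1}{2 Z}$
$V{\left(12,14 \right)} + t{\left(d{\left(-4,5 \right)} \right)} = 12 \left(-3 + 14\right) + \frac{1}{2 \left(-4\right)} = 12 \cdot 11 + \frac{1}{2} \left(- \frac{1}{4}\right) = 132 - \frac{1}{8} = \frac{1055}{8}$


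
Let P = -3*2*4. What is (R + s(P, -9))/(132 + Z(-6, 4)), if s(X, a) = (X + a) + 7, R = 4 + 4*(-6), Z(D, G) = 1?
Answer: -46/133 ≈ -0.34586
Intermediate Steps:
R = -20 (R = 4 - 24 = -20)
P = -24 (P = -6*4 = -24)
s(X, a) = 7 + X + a
(R + s(P, -9))/(132 + Z(-6, 4)) = (-20 + (7 - 24 - 9))/(132 + 1) = (-20 - 26)/133 = -46*1/133 = -46/133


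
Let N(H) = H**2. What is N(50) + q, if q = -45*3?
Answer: 2365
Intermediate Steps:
q = -135
N(50) + q = 50**2 - 135 = 2500 - 135 = 2365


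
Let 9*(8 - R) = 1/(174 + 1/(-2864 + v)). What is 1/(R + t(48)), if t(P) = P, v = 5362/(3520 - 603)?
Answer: 13074391863/732157595402 ≈ 0.017857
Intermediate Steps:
v = 5362/2917 ≈ 1.8382
R = 104586785978/13074391863 (R = 8 - 1/(9*(174 + 1/(-2864 + 5362/2917))) = 8 - 1/(9*(174 + 1/(-8348926/2917))) = 8 - 1/(9*(174 - 2917/8348926)) = 8 - 1/(9*1452710207/8348926) = 8 - ⅑*8348926/1452710207 = 8 - 8348926/13074391863 = 104586785978/13074391863 ≈ 7.9994)
1/(R + t(48)) = 1/(104586785978/13074391863 + 48) = 1/(732157595402/13074391863) = 13074391863/732157595402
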